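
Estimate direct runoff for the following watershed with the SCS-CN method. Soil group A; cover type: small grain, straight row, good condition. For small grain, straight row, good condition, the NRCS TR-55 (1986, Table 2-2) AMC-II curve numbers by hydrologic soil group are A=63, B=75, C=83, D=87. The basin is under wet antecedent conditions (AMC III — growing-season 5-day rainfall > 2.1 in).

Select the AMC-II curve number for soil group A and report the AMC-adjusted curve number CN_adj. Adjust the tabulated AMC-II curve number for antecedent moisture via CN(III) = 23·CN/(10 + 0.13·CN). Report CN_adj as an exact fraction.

CN_adj = 144900/1819 ≈ 79.659

NRCS table: small grain, straight row, good condition, soil group A → CN(II) = 63
Adjust CN=63 to AMC III: 23·63/(10 + 0.13·63) → 1449 ÷ (1819/100) = 144900/1819 ≈ 79.659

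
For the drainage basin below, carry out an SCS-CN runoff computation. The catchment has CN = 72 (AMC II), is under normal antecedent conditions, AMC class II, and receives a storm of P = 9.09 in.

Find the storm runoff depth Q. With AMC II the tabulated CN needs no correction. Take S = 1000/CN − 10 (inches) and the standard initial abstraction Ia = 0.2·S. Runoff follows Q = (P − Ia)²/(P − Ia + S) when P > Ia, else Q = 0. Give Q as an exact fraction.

AMC II — tabulated CN = 72 applies directly.
Retention S: 1000/CN − 10 with CN=72.000 → S = 35/9 ≈ 3.889 in
Ia = 0.2S: 0.2·3.889 = 0.778 in (exactly 7/9)
Excess rainfall: 9.090 − 0.778 = 8.312 in; P > Ia so Q > 0
Runoff Q = (P−Ia)²/(P−Ia+S) = (8.312)²/(8.312+3.889) = 55965361/9882900 ≈ 5.663 in

Q = 55965361/9882900 in ≈ 5.663 in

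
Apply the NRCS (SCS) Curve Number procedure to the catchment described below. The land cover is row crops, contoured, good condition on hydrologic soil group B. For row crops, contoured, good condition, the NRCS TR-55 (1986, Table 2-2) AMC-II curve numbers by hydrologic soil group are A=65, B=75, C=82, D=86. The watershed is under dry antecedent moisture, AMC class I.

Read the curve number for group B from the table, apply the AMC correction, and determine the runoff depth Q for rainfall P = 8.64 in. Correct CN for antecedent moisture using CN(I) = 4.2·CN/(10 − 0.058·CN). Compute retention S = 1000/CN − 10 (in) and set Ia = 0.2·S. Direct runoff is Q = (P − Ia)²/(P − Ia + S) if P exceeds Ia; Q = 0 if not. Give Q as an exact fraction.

Q = 15423458/4647825 in ≈ 3.318 in

NRCS table: row crops, contoured, good condition, soil group B → CN(II) = 75
Dry (AMC I): CN(I) = 4.2·75/(10 − 0.058·75) = 315/(113/20) = 6300/113 ≈ 55.752
S = 1000/(6300/113) − 10 = 500/63 in ≈ 7.937 in
Ia = 0.2S: 0.2·7.937 = 1.587 in (exactly 100/63)
P − Ia = 8.640 − 1.587 = 11108/1575 ≈ 7.053 in (> 0, runoff occurs)
Runoff Q = (P−Ia)²/(P−Ia+S) = (7.053)²/(7.053+7.937) = 15423458/4647825 ≈ 3.318 in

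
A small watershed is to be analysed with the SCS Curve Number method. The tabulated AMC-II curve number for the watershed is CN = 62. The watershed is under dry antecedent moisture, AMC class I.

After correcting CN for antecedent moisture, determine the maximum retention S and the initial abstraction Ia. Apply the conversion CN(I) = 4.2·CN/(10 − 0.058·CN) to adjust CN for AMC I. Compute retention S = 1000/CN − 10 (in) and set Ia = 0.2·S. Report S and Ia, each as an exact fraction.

S = 9500/651 in ≈ 14.593 in; Ia = 1900/651 in ≈ 2.919 in

Dry (AMC I): CN(I) = 4.2·62/(10 − 0.058·62) = (1302/5)/(1601/250) = 65100/1601 ≈ 40.662
S = 1000/(65100/1601) − 10 = 9500/651 in ≈ 14.593 in
Initial abstraction Ia = S/5 = (9500/651)/5 = 1900/651 ≈ 2.919 in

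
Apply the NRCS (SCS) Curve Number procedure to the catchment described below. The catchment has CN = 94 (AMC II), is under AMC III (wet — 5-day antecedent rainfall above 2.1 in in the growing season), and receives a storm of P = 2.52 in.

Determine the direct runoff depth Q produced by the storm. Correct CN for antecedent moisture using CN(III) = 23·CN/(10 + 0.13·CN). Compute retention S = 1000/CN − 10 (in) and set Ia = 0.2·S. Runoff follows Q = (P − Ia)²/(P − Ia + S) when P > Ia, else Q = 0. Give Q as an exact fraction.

CN(III) from CN(II)=94: (23·94)/(10 + 0.13·94) = 108100/1111 ≈ 97.300
S = 1000/(108100/1111) − 10 = 300/1081 in ≈ 0.278 in
Ia = 0.2S: 0.2·0.278 = 0.056 in (exactly 60/1081)
Excess rainfall: 2.520 − 0.056 = 2.464 in; P > Ia so Q > 0
Runoff Q = (P−Ia)²/(P−Ia+S) = (2.464)²/(2.464+0.278) = 1478653203/667544525 ≈ 2.215 in

Q = 1478653203/667544525 in ≈ 2.215 in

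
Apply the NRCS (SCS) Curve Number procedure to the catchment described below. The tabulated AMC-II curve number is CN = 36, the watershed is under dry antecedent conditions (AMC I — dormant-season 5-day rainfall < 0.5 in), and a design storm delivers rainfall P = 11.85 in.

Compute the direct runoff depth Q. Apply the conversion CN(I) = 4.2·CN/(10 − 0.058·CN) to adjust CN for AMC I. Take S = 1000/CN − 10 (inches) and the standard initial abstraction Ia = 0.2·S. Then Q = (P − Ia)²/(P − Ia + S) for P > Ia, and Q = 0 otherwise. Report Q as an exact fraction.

Q = 163660849/653157540 in ≈ 0.251 in

Dry (AMC I): CN(I) = 4.2·36/(10 − 0.058·36) = (756/5)/(989/125) = 18900/989 ≈ 19.110
Max retention: S = 1000/(18900/989) − 10 = 8000/189 in (≈ 42.328 in)
Ia = 0.2S: 0.2·42.328 = 8.466 in (exactly 1600/189)
Excess rainfall: 11.850 − 8.466 = 3.384 in; P > Ia so Q > 0
Q: (12793/3780)² ÷ (172793/3780) = 163660849/653157540 in (≈ 0.251 in)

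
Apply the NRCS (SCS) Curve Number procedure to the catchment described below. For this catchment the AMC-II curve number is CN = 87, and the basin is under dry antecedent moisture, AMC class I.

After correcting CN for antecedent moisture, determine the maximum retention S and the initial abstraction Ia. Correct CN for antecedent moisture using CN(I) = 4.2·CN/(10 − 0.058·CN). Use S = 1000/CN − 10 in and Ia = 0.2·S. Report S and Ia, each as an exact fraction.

S = 6500/1827 in ≈ 3.558 in; Ia = 1300/1827 in ≈ 0.712 in

Dry (AMC I): CN(I) = 4.2·87/(10 − 0.058·87) = (1827/5)/(2477/500) = 182700/2477 ≈ 73.759
Max retention: S = 1000/(182700/2477) − 10 = 6500/1827 in (≈ 3.558 in)
Ia = 0.2S: 0.2·3.558 = 0.712 in (exactly 1300/1827)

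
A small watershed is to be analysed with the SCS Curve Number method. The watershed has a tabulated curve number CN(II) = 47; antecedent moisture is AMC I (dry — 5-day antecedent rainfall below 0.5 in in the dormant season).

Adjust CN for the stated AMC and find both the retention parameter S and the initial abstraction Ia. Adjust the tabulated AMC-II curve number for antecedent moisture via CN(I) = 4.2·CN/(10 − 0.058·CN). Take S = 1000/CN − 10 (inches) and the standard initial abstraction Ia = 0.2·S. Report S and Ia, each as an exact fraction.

Dry (AMC I): CN(I) = 4.2·47/(10 − 0.058·47) = (987/5)/(3637/500) = 98700/3637 ≈ 27.138
S = 1000/(98700/3637) − 10 = 26500/987 in ≈ 26.849 in
Initial abstraction Ia = S/5 = (26500/987)/5 = 5300/987 ≈ 5.370 in

S = 26500/987 in ≈ 26.849 in; Ia = 5300/987 in ≈ 5.370 in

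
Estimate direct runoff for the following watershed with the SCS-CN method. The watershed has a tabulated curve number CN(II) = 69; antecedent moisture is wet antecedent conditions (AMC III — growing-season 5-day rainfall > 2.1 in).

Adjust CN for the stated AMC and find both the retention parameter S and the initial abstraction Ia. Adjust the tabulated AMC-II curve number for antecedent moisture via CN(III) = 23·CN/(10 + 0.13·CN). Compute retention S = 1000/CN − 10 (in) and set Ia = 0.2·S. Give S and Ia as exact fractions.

S = 3100/1587 in ≈ 1.953 in; Ia = 620/1587 in ≈ 0.391 in

Wet (AMC III): CN(III) = 23·69/(10 + 0.13·69) = 1587/(1897/100) = 158700/1897 ≈ 83.658
Max retention: S = 1000/(158700/1897) − 10 = 3100/1587 in (≈ 1.953 in)
Ia = 0.2·(3100/1587) = 620/1587 in ≈ 0.391 in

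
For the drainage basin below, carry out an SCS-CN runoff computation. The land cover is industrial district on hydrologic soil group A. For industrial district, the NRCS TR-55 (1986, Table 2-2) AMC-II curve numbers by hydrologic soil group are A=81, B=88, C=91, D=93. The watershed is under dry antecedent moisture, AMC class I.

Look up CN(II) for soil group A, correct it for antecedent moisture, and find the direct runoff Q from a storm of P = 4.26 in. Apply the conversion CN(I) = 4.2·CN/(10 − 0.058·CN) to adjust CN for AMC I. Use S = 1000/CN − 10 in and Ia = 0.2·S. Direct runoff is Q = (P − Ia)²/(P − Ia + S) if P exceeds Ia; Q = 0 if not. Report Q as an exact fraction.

Q = 71456239969/63133720650 in ≈ 1.132 in

NRCS table: industrial district, soil group A → CN(II) = 81
Dry (AMC I): CN(I) = 4.2·81/(10 − 0.058·81) = (1701/5)/(2651/500) = 170100/2651 ≈ 64.164
Retention S: 1000/CN − 10 with CN=64.164 → S = 9500/1701 ≈ 5.585 in
Ia = 0.2·(9500/1701) = 1900/1701 in ≈ 1.117 in
Excess rainfall: 4.260 − 1.117 = 3.143 in; P > Ia so Q > 0
Q = (267313/85050)²/((267313/85050) + 9500/1701) = (71456239969/7233502500)/(742313/85050) = 71456239969/63133720650 in ≈ 1.132 in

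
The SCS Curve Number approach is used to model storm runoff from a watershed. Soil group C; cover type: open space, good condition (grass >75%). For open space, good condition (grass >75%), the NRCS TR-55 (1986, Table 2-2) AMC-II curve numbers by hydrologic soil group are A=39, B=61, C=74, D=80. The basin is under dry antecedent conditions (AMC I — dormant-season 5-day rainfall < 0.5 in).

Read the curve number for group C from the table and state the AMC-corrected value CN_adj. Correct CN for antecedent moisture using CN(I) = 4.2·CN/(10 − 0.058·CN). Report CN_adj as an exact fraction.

NRCS table: open space, good condition (grass >75%), soil group C → CN(II) = 74
Dry (AMC I): CN(I) = 4.2·74/(10 − 0.058·74) = (1554/5)/(1427/250) = 77700/1427 ≈ 54.450

CN_adj = 77700/1427 ≈ 54.450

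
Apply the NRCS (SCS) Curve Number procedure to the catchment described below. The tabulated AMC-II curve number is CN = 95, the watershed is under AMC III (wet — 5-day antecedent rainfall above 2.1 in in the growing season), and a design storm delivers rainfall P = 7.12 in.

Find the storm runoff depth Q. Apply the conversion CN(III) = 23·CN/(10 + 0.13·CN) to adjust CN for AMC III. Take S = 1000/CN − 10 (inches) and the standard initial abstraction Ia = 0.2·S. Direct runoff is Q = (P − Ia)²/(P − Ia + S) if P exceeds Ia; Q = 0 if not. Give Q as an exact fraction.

CN(III) from CN(II)=95: (23·95)/(10 + 0.13·95) = 43700/447 ≈ 97.763
Max retention: S = 1000/(43700/447) − 10 = 100/437 in (≈ 0.229 in)
Initial abstraction Ia = S/5 = (100/437)/5 = 20/437 ≈ 0.046 in
P − Ia = 7.120 − 0.046 = 77286/10925 ≈ 7.074 in (> 0, runoff occurs)
Q = (77286/10925)²/((77286/10925) + 100/437) = (5973125796/119355625)/(79786/10925) = 2986562898/435831025 in ≈ 6.853 in

Q = 2986562898/435831025 in ≈ 6.853 in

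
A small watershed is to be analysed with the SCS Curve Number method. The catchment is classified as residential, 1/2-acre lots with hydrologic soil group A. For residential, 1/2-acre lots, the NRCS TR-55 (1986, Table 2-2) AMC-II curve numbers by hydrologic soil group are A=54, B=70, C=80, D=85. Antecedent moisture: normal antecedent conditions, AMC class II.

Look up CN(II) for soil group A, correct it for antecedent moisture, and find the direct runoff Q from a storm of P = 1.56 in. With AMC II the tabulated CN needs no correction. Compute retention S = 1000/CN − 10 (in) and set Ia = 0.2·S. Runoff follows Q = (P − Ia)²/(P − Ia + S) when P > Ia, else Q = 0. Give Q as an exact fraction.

Q = 0 in ≈ 0.000 in

NRCS table: residential, 1/2-acre lots, soil group A → CN(II) = 54
CN(II) = 54; AMC II needs no correction.
Retention S: 1000/CN − 10 with CN=54.000 → S = 230/27 ≈ 8.519 in
Ia = 0.2·(230/27) = 46/27 in ≈ 1.704 in
P = 1.560 ≤ Ia = 1.704 in: entire storm abstracted, Q = 0.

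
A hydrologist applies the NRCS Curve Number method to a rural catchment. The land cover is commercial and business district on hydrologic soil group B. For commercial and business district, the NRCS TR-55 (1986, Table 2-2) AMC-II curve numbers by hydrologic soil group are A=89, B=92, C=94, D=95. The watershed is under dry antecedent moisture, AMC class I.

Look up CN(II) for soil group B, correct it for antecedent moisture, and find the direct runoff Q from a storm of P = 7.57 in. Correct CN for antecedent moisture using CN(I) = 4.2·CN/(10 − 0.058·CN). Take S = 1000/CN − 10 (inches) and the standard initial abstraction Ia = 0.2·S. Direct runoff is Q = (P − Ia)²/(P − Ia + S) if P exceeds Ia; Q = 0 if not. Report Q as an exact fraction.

Q = 119460788161/21523977300 in ≈ 5.550 in

NRCS table: commercial and business district, soil group B → CN(II) = 92
Adjust CN=92 to AMC I: 4.2·92/(10 − 0.058·92) → (1932/5) ÷ (583/125) = 48300/583 ≈ 82.847
S = 1000/(48300/583) − 10 = 1000/483 in ≈ 2.070 in
Ia = 0.2S: 0.2·2.070 = 0.414 in (exactly 200/483)
Since P=7.570 > Ia=0.414: effective rainfall P−Ia = 345631/48300 in
Q: (345631/48300)² ÷ (445631/48300) = 119460788161/21523977300 in (≈ 5.550 in)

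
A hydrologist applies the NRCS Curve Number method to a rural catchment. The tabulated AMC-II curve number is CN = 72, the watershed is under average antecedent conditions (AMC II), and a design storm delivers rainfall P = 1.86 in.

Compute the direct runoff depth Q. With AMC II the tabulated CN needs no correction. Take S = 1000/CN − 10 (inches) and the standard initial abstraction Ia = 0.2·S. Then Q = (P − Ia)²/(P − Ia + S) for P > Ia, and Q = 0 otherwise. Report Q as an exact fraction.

CN(II) = 72; AMC II needs no correction.
Max retention: S = 1000/72 − 10 = 35/9 in (≈ 3.889 in)
Ia = 0.2·(35/9) = 7/9 in ≈ 0.778 in
Since P=1.860 > Ia=0.778: effective rainfall P−Ia = 487/450 in
Runoff Q = (P−Ia)²/(P−Ia+S) = (1.082)²/(1.082+3.889) = 237169/1006650 ≈ 0.236 in

Q = 237169/1006650 in ≈ 0.236 in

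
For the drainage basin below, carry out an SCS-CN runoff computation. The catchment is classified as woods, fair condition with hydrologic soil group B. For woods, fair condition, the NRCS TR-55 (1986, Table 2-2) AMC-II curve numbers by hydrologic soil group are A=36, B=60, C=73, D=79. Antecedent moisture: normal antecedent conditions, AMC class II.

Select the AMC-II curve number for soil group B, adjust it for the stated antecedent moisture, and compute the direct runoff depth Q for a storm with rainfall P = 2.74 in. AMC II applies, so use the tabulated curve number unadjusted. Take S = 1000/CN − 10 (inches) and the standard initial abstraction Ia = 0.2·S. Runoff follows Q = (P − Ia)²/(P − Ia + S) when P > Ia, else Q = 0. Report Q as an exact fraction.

Q = 44521/181650 in ≈ 0.245 in

NRCS table: woods, fair condition, soil group B → CN(II) = 60
AMC II — tabulated CN = 60 applies directly.
Retention S: 1000/CN − 10 with CN=60.000 → S = 20/3 ≈ 6.667 in
Initial abstraction Ia = S/5 = (20/3)/5 = 4/3 ≈ 1.333 in
Excess rainfall: 2.740 − 1.333 = 1.407 in; P > Ia so Q > 0
Q: (211/150)² ÷ (1211/150) = 44521/181650 in (≈ 0.245 in)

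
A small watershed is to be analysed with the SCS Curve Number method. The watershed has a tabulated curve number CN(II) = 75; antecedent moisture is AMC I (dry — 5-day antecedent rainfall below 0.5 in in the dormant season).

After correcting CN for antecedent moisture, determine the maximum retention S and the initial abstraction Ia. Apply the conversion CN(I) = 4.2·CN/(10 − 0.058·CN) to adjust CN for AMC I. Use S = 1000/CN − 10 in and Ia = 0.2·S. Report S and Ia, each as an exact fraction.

CN(I) from CN(II)=75: (4.2·75)/(10 − 0.058·75) = 6300/113 ≈ 55.752
S = 1000/(6300/113) − 10 = 500/63 in ≈ 7.937 in
Ia = 0.2S: 0.2·7.937 = 1.587 in (exactly 100/63)

S = 500/63 in ≈ 7.937 in; Ia = 100/63 in ≈ 1.587 in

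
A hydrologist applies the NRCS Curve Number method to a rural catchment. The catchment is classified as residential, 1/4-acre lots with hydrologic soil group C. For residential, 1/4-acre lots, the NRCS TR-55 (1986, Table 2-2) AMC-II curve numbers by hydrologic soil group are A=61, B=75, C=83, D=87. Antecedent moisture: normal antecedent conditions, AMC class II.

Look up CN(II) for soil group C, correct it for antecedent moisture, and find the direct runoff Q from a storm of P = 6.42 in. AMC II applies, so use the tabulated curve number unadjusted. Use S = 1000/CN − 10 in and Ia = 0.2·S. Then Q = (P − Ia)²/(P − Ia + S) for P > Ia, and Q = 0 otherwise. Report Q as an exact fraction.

Q = 622153249/138788450 in ≈ 4.483 in

NRCS table: residential, 1/4-acre lots, soil group C → CN(II) = 83
CN(II) = 83; AMC II needs no correction.
S = 1000/83 − 10 = 170/83 in ≈ 2.048 in
Ia = 0.2·(170/83) = 34/83 in ≈ 0.410 in
Since P=6.420 > Ia=0.410: effective rainfall P−Ia = 24943/4150 in
Runoff Q = (P−Ia)²/(P−Ia+S) = (6.010)²/(6.010+2.048) = 622153249/138788450 ≈ 4.483 in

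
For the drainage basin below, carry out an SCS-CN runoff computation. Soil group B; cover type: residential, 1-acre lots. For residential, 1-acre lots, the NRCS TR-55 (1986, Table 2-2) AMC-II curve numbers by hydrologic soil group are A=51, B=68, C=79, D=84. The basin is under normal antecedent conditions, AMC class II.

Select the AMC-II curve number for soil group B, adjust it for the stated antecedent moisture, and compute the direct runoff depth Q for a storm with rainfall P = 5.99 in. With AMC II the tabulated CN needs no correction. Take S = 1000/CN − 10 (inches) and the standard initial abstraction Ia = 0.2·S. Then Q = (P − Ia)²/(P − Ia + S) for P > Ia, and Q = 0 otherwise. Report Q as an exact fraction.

Q = 73667889/28191100 in ≈ 2.613 in

NRCS table: residential, 1-acre lots, soil group B → CN(II) = 68
Average conditions: CN = 68 (no AMC adjustment).
Max retention: S = 1000/68 − 10 = 80/17 in (≈ 4.706 in)
Initial abstraction Ia = S/5 = (80/17)/5 = 16/17 ≈ 0.941 in
P − Ia = 5.990 − 0.941 = 8583/1700 ≈ 5.049 in (> 0, runoff occurs)
Q = (8583/1700)²/((8583/1700) + 80/17) = (73667889/2890000)/(16583/1700) = 73667889/28191100 in ≈ 2.613 in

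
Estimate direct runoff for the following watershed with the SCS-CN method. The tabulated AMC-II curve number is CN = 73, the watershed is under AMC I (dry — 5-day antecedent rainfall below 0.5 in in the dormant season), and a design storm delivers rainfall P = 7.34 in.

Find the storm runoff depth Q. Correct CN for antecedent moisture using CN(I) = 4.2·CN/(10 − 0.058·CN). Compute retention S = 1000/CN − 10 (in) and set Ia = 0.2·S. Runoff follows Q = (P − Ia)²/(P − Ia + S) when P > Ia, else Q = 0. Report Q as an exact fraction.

Adjust CN=73 to AMC I: 4.2·73/(10 − 0.058·73) → (1533/5) ÷ (2883/500) = 51100/961 ≈ 53.174
S = 1000/(51100/961) − 10 = 4500/511 in ≈ 8.806 in
Initial abstraction Ia = S/5 = (4500/511)/5 = 900/511 ≈ 1.761 in
P − Ia = 7.340 − 1.761 = 142537/25550 ≈ 5.579 in (> 0, runoff occurs)
Runoff Q = (P−Ia)²/(P−Ia+S) = (5.579)²/(5.579+8.806) = 20316796369/9390570350 ≈ 2.164 in

Q = 20316796369/9390570350 in ≈ 2.164 in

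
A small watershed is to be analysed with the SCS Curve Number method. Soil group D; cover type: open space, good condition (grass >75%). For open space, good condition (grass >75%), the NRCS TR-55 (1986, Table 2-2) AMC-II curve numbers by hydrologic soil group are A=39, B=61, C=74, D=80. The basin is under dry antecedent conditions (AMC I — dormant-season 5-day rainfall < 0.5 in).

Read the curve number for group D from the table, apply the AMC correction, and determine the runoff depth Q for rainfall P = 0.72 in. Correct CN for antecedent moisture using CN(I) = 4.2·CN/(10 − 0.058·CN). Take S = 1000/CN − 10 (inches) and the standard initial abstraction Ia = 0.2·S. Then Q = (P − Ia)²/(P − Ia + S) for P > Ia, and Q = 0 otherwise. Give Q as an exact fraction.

NRCS table: open space, good condition (grass >75%), soil group D → CN(II) = 80
Dry (AMC I): CN(I) = 4.2·80/(10 − 0.058·80) = 336/(134/25) = 4200/67 ≈ 62.687
Retention S: 1000/CN − 10 with CN=62.687 → S = 125/21 ≈ 5.952 in
Ia = 0.2·(125/21) = 25/21 in ≈ 1.190 in
P = 0.720 ≤ Ia = 1.190 in: entire storm abstracted, Q = 0.

Q = 0 in ≈ 0.000 in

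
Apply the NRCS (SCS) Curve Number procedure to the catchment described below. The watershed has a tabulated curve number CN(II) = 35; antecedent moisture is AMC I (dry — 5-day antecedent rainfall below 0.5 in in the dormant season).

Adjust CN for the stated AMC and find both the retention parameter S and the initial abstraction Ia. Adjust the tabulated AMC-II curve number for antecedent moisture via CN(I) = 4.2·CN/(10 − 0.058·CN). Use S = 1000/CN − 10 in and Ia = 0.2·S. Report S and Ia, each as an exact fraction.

S = 6500/147 in ≈ 44.218 in; Ia = 1300/147 in ≈ 8.844 in

Adjust CN=35 to AMC I: 4.2·35/(10 − 0.058·35) → 147 ÷ (797/100) = 14700/797 ≈ 18.444
S = 1000/(14700/797) − 10 = 6500/147 in ≈ 44.218 in
Ia = 0.2·(6500/147) = 1300/147 in ≈ 8.844 in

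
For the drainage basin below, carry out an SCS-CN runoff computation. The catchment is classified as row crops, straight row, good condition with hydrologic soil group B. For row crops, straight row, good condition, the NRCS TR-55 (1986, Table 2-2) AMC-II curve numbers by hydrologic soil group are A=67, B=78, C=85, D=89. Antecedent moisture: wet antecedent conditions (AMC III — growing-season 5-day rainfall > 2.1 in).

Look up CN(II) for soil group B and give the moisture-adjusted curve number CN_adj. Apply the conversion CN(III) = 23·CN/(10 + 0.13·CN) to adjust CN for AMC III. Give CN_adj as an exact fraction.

NRCS table: row crops, straight row, good condition, soil group B → CN(II) = 78
CN(III) from CN(II)=78: (23·78)/(10 + 0.13·78) = 89700/1007 ≈ 89.076

CN_adj = 89700/1007 ≈ 89.076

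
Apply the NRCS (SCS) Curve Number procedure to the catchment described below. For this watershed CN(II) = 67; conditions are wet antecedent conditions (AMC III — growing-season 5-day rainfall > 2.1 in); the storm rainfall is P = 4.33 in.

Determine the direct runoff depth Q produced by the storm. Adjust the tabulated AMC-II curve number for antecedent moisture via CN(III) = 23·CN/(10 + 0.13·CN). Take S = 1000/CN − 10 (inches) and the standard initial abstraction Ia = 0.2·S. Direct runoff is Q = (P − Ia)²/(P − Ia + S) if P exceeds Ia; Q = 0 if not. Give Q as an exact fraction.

Q = 361505170009/143506087300 in ≈ 2.519 in

Adjust CN=67 to AMC III: 23·67/(10 + 0.13·67) → 1541 ÷ (1871/100) = 154100/1871 ≈ 82.362
S = 1000/(154100/1871) − 10 = 3300/1541 in ≈ 2.141 in
Ia = 0.2S: 0.2·2.141 = 0.428 in (exactly 660/1541)
P − Ia = 4.330 − 0.428 = 601253/154100 ≈ 3.902 in (> 0, runoff occurs)
Q = (601253/154100)²/((601253/154100) + 3300/1541) = (361505170009/23746810000)/(931253/154100) = 361505170009/143506087300 in ≈ 2.519 in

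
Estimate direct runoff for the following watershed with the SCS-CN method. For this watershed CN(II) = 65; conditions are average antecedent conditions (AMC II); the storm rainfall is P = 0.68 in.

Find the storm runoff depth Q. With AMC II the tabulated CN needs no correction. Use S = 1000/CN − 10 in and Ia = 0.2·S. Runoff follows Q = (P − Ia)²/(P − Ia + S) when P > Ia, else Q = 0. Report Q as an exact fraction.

Average conditions: CN = 65 (no AMC adjustment).
Max retention: S = 1000/65 − 10 = 70/13 in (≈ 5.385 in)
Ia = 0.2·(70/13) = 14/13 in ≈ 1.077 in
P = 0.680 ≤ Ia = 1.077 in: entire storm abstracted, Q = 0.

Q = 0 in ≈ 0.000 in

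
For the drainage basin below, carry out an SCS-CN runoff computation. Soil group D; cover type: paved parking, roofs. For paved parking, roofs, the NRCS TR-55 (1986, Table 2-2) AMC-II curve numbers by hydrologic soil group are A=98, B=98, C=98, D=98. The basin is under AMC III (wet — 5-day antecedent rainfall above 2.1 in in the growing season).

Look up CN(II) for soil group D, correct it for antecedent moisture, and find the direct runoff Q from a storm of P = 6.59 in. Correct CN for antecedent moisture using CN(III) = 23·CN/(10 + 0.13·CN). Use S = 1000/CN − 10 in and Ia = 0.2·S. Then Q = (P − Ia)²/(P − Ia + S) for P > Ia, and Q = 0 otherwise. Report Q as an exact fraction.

NRCS table: paved parking, roofs, soil group D → CN(II) = 98
CN(III) from CN(II)=98: (23·98)/(10 + 0.13·98) = 112700/1137 ≈ 99.120
S = 1000/(112700/1137) − 10 = 100/1127 in ≈ 0.089 in
Ia = 0.2·(100/1127) = 20/1127 in ≈ 0.018 in
Excess rainfall: 6.590 − 0.018 = 6.572 in; P > Ia so Q > 0
Q = (740693/112700)²/((740693/112700) + 100/1127) = (548626120249/12701290000)/(750693/112700) = 548626120249/84603101100 in ≈ 6.485 in

Q = 548626120249/84603101100 in ≈ 6.485 in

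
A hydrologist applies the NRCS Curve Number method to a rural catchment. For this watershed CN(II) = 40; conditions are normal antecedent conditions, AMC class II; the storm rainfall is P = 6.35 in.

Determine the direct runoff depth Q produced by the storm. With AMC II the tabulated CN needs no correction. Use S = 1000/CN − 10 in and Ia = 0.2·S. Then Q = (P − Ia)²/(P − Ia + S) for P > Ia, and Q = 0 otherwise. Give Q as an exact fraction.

Q = 4489/7340 in ≈ 0.612 in

Average conditions: CN = 40 (no AMC adjustment).
S = 1000/40 − 10 = 15 in ≈ 15.000 in
Initial abstraction Ia = S/5 = 15/5 = 3 ≈ 3.000 in
Excess rainfall: 6.350 − 3.000 = 3.350 in; P > Ia so Q > 0
Q: (67/20)² ÷ (367/20) = 4489/7340 in (≈ 0.612 in)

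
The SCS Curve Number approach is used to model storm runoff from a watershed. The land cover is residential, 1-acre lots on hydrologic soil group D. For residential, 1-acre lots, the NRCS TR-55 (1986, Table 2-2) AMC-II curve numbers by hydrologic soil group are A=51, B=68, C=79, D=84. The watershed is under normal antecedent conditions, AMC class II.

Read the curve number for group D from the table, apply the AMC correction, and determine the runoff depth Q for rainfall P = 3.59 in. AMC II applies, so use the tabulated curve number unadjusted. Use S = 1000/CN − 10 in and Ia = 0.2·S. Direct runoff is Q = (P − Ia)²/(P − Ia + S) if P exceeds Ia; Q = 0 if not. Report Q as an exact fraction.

NRCS table: residential, 1-acre lots, soil group D → CN(II) = 84
AMC II — tabulated CN = 84 applies directly.
Max retention: S = 1000/84 − 10 = 40/21 in (≈ 1.905 in)
Ia = 0.2S: 0.2·1.905 = 0.381 in (exactly 8/21)
Excess rainfall: 3.590 − 0.381 = 3.209 in; P > Ia so Q > 0
Runoff Q = (P−Ia)²/(P−Ia+S) = (3.209)²/(3.209+1.905) = 45414121/22551900 ≈ 2.014 in

Q = 45414121/22551900 in ≈ 2.014 in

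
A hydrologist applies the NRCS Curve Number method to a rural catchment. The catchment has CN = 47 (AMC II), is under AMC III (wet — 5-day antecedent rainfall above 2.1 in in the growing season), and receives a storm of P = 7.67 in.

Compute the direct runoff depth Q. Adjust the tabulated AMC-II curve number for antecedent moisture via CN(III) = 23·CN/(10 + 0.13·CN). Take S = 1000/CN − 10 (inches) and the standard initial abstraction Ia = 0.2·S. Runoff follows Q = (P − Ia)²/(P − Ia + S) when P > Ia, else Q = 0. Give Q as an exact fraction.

CN(III) from CN(II)=47: (23·47)/(10 + 0.13·47) = 108100/1611 ≈ 67.101
Retention S: 1000/CN − 10 with CN=67.101 → S = 5300/1081 ≈ 4.903 in
Ia = 0.2S: 0.2·4.903 = 0.981 in (exactly 1060/1081)
P − Ia = 7.670 − 0.981 = 723127/108100 ≈ 6.689 in (> 0, runoff occurs)
Q: (723127/108100)² ÷ (1253127/108100) = 522912658129/135463028700 in (≈ 3.860 in)

Q = 522912658129/135463028700 in ≈ 3.860 in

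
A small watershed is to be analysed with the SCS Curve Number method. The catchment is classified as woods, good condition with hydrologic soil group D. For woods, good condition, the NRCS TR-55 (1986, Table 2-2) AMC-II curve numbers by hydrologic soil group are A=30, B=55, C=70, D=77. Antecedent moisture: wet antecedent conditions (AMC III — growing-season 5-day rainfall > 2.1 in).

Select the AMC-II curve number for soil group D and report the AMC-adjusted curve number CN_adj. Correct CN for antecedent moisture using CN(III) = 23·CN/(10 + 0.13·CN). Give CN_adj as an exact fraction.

NRCS table: woods, good condition, soil group D → CN(II) = 77
Adjust CN=77 to AMC III: 23·77/(10 + 0.13·77) → 1771 ÷ (2001/100) = 7700/87 ≈ 88.506

CN_adj = 7700/87 ≈ 88.506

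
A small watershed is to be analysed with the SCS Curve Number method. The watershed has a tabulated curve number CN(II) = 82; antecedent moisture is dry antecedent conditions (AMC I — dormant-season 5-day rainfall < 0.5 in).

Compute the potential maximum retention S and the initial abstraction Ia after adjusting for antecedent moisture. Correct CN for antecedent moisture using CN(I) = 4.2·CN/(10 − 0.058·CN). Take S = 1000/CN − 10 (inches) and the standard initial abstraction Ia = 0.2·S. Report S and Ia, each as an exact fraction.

S = 1500/287 in ≈ 5.226 in; Ia = 300/287 in ≈ 1.045 in

Dry (AMC I): CN(I) = 4.2·82/(10 − 0.058·82) = (1722/5)/(1311/250) = 28700/437 ≈ 65.675
Max retention: S = 1000/(28700/437) − 10 = 1500/287 in (≈ 5.226 in)
Ia = 0.2S: 0.2·5.226 = 1.045 in (exactly 300/287)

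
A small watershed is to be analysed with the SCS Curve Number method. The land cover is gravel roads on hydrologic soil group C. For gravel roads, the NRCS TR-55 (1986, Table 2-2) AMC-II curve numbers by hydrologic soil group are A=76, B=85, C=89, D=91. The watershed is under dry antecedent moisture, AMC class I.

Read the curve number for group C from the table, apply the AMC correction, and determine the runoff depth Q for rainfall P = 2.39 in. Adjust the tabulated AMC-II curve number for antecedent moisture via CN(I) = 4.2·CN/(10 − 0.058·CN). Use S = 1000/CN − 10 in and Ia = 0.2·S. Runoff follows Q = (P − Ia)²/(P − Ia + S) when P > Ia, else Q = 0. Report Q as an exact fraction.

Q = 113360829481/165722547900 in ≈ 0.684 in

NRCS table: gravel roads, soil group C → CN(II) = 89
CN(I) from CN(II)=89: (4.2·89)/(10 − 0.058·89) = 186900/2419 ≈ 77.263
Retention S: 1000/CN − 10 with CN=77.263 → S = 5500/1869 ≈ 2.943 in
Ia = 0.2·(5500/1869) = 1100/1869 in ≈ 0.589 in
Since P=2.390 > Ia=0.589: effective rainfall P−Ia = 336691/186900 in
Q = (336691/186900)²/((336691/186900) + 5500/1869) = (113360829481/34931610000)/(886691/186900) = 113360829481/165722547900 in ≈ 0.684 in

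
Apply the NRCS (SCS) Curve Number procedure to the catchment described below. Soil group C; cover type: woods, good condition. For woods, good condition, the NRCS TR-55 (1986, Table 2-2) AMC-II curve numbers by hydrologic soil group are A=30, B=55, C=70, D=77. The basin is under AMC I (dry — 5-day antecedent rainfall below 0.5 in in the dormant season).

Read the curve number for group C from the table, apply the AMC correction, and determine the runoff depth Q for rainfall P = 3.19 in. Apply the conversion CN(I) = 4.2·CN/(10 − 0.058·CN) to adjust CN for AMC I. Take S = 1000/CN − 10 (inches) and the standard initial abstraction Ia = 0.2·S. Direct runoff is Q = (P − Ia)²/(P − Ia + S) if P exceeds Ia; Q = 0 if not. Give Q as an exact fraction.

Q = 31708161/272591900 in ≈ 0.116 in

NRCS table: woods, good condition, soil group C → CN(II) = 70
Dry (AMC I): CN(I) = 4.2·70/(10 − 0.058·70) = 294/(297/50) = 4900/99 ≈ 49.495
S = 1000/(4900/99) − 10 = 500/49 in ≈ 10.204 in
Initial abstraction Ia = S/5 = (500/49)/5 = 100/49 ≈ 2.041 in
Since P=3.190 > Ia=2.041: effective rainfall P−Ia = 5631/4900 in
Q: (5631/4900)² ÷ (55631/4900) = 31708161/272591900 in (≈ 0.116 in)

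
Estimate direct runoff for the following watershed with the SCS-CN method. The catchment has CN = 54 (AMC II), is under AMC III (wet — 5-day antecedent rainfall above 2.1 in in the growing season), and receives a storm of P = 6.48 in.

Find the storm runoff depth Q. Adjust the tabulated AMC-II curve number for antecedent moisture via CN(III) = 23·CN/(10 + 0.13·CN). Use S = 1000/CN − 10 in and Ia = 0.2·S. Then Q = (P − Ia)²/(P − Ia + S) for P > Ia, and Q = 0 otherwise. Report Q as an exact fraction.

Q = 7503938/2151225 in ≈ 3.488 in

CN(III) from CN(II)=54: (23·54)/(10 + 0.13·54) = 2700/37 ≈ 72.973
Retention S: 1000/CN − 10 with CN=72.973 → S = 100/27 ≈ 3.704 in
Initial abstraction Ia = S/5 = (100/27)/5 = 20/27 ≈ 0.741 in
Excess rainfall: 6.480 − 0.741 = 5.739 in; P > Ia so Q > 0
Q = (3874/675)²/((3874/675) + 100/27) = (15007876/455625)/(6374/675) = 7503938/2151225 in ≈ 3.488 in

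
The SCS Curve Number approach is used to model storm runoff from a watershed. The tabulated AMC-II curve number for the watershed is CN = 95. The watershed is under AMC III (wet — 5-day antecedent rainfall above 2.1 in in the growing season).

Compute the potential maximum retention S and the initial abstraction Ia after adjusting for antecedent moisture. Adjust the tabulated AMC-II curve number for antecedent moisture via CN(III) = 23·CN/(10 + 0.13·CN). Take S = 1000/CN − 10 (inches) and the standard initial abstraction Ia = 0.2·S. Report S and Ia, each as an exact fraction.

Adjust CN=95 to AMC III: 23·95/(10 + 0.13·95) → 2185 ÷ (447/20) = 43700/447 ≈ 97.763
Retention S: 1000/CN − 10 with CN=97.763 → S = 100/437 ≈ 0.229 in
Ia = 0.2·(100/437) = 20/437 in ≈ 0.046 in

S = 100/437 in ≈ 0.229 in; Ia = 20/437 in ≈ 0.046 in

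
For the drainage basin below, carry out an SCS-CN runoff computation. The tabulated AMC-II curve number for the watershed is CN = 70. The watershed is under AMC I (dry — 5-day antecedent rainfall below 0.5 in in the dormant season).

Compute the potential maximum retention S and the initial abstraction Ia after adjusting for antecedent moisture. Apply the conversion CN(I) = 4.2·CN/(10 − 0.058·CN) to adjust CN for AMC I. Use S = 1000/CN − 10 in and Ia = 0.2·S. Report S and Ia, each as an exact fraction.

S = 500/49 in ≈ 10.204 in; Ia = 100/49 in ≈ 2.041 in

Dry (AMC I): CN(I) = 4.2·70/(10 − 0.058·70) = 294/(297/50) = 4900/99 ≈ 49.495
Retention S: 1000/CN − 10 with CN=49.495 → S = 500/49 ≈ 10.204 in
Initial abstraction Ia = S/5 = (500/49)/5 = 100/49 ≈ 2.041 in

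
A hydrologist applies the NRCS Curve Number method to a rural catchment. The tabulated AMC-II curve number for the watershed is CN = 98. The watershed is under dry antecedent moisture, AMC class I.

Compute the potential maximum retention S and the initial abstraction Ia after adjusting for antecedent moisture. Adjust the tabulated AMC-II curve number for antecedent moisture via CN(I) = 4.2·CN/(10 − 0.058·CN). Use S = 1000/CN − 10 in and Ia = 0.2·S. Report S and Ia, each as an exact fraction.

S = 500/1029 in ≈ 0.486 in; Ia = 100/1029 in ≈ 0.097 in

CN(I) from CN(II)=98: (4.2·98)/(10 − 0.058·98) = 102900/1079 ≈ 95.366
Retention S: 1000/CN − 10 with CN=95.366 → S = 500/1029 ≈ 0.486 in
Initial abstraction Ia = S/5 = (500/1029)/5 = 100/1029 ≈ 0.097 in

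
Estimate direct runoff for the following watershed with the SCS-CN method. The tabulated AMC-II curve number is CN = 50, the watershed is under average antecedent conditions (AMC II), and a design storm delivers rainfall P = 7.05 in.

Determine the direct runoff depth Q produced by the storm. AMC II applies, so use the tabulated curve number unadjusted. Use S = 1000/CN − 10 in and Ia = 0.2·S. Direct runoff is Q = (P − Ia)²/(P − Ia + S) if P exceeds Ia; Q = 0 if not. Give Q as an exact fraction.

AMC II — tabulated CN = 50 applies directly.
Retention S: 1000/CN − 10 with CN=50.000 → S = 10 ≈ 10.000 in
Ia = 0.2·10 = 2 in ≈ 2.000 in
Since P=7.050 > Ia=2.000: effective rainfall P−Ia = 101/20 in
Q: (101/20)² ÷ (301/20) = 10201/6020 in (≈ 1.695 in)

Q = 10201/6020 in ≈ 1.695 in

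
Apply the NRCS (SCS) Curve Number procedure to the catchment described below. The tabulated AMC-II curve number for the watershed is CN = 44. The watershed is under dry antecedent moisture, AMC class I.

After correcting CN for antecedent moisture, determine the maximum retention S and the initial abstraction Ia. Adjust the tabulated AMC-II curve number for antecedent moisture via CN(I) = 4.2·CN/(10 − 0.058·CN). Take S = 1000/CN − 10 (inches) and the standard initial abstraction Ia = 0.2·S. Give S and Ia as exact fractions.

Dry (AMC I): CN(I) = 4.2·44/(10 − 0.058·44) = (924/5)/(931/125) = 3300/133 ≈ 24.812
Max retention: S = 1000/(3300/133) − 10 = 1000/33 in (≈ 30.303 in)
Ia = 0.2S: 0.2·30.303 = 6.061 in (exactly 200/33)

S = 1000/33 in ≈ 30.303 in; Ia = 200/33 in ≈ 6.061 in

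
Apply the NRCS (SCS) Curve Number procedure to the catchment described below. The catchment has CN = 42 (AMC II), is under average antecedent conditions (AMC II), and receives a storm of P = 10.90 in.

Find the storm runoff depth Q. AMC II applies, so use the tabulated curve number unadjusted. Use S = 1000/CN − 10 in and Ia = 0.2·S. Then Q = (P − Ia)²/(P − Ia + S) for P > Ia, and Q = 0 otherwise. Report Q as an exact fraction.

Q = 2920681/967890 in ≈ 3.018 in

AMC II — tabulated CN = 42 applies directly.
Retention S: 1000/CN − 10 with CN=42.000 → S = 290/21 ≈ 13.810 in
Initial abstraction Ia = S/5 = (290/21)/5 = 58/21 ≈ 2.762 in
Excess rainfall: 10.900 − 2.762 = 8.138 in; P > Ia so Q > 0
Q = (1709/210)²/((1709/210) + 290/21) = (2920681/44100)/(4609/210) = 2920681/967890 in ≈ 3.018 in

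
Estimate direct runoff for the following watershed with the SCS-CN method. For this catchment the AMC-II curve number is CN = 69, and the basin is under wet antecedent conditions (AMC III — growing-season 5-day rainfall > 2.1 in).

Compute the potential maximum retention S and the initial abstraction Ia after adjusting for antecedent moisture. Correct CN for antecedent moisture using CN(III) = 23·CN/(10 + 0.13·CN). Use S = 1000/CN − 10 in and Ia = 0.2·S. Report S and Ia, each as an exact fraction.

S = 3100/1587 in ≈ 1.953 in; Ia = 620/1587 in ≈ 0.391 in

Adjust CN=69 to AMC III: 23·69/(10 + 0.13·69) → 1587 ÷ (1897/100) = 158700/1897 ≈ 83.658
S = 1000/(158700/1897) − 10 = 3100/1587 in ≈ 1.953 in
Ia = 0.2·(3100/1587) = 620/1587 in ≈ 0.391 in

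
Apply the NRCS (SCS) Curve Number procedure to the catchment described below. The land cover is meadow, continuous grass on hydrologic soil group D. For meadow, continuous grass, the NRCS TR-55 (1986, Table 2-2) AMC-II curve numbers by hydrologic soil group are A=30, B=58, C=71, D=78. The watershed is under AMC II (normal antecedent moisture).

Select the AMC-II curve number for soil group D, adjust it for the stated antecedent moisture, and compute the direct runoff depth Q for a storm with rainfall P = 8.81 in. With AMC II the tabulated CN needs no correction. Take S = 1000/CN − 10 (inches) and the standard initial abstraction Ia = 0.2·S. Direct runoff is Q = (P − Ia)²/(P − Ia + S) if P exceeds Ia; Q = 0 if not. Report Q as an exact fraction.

NRCS table: meadow, continuous grass, soil group D → CN(II) = 78
CN(II) = 78; AMC II needs no correction.
Max retention: S = 1000/78 − 10 = 110/39 in (≈ 2.821 in)
Ia = 0.2S: 0.2·2.821 = 0.564 in (exactly 22/39)
Excess rainfall: 8.810 − 0.564 = 8.246 in; P > Ia so Q > 0
Q = (32159/3900)²/((32159/3900) + 110/39) = (1034201281/15210000)/(43159/3900) = 1034201281/168320100 in ≈ 6.144 in

Q = 1034201281/168320100 in ≈ 6.144 in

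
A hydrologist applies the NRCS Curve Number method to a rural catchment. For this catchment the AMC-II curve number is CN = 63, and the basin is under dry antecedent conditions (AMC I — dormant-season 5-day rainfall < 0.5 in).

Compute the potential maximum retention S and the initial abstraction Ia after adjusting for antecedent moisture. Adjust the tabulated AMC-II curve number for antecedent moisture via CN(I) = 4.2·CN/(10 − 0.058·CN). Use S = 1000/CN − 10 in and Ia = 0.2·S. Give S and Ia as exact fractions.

S = 18500/1323 in ≈ 13.983 in; Ia = 3700/1323 in ≈ 2.797 in

CN(I) from CN(II)=63: (4.2·63)/(10 − 0.058·63) = 132300/3173 ≈ 41.696
Retention S: 1000/CN − 10 with CN=41.696 → S = 18500/1323 ≈ 13.983 in
Ia = 0.2·(18500/1323) = 3700/1323 in ≈ 2.797 in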